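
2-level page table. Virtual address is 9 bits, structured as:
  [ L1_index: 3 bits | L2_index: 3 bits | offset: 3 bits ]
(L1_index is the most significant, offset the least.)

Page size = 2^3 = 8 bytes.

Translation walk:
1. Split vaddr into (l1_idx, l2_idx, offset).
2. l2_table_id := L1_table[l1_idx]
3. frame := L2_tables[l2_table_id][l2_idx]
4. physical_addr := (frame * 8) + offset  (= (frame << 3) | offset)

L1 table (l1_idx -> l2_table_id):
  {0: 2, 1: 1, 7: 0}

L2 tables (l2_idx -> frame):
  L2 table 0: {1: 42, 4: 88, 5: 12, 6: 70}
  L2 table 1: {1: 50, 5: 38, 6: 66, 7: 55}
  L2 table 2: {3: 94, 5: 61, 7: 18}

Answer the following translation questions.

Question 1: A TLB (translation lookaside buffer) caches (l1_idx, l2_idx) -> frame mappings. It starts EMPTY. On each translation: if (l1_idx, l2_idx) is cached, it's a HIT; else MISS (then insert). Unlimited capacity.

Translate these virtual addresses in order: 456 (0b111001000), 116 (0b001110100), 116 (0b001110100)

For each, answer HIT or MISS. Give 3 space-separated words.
vaddr=456: (7,1) not in TLB -> MISS, insert
vaddr=116: (1,6) not in TLB -> MISS, insert
vaddr=116: (1,6) in TLB -> HIT

Answer: MISS MISS HIT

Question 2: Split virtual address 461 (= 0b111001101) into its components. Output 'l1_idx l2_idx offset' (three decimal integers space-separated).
Answer: 7 1 5

Derivation:
vaddr = 461 = 0b111001101
  top 3 bits -> l1_idx = 7
  next 3 bits -> l2_idx = 1
  bottom 3 bits -> offset = 5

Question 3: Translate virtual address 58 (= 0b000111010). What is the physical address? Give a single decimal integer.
Answer: 146

Derivation:
vaddr = 58 = 0b000111010
Split: l1_idx=0, l2_idx=7, offset=2
L1[0] = 2
L2[2][7] = 18
paddr = 18 * 8 + 2 = 146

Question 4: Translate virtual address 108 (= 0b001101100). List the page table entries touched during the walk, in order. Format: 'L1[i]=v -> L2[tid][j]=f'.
Answer: L1[1]=1 -> L2[1][5]=38

Derivation:
vaddr = 108 = 0b001101100
Split: l1_idx=1, l2_idx=5, offset=4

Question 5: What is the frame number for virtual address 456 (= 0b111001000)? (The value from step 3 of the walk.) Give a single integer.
Answer: 42

Derivation:
vaddr = 456: l1_idx=7, l2_idx=1
L1[7] = 0; L2[0][1] = 42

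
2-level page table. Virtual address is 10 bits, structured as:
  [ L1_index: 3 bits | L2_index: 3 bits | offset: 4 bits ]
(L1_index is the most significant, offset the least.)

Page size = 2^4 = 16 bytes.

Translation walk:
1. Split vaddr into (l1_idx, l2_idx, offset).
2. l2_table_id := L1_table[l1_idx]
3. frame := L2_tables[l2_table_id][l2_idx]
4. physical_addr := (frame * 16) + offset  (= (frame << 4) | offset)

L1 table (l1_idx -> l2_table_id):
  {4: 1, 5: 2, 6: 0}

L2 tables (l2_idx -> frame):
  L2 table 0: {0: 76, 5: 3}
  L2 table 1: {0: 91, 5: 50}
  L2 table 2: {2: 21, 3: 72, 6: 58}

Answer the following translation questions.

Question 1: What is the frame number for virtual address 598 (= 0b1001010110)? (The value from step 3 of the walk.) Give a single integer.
Answer: 50

Derivation:
vaddr = 598: l1_idx=4, l2_idx=5
L1[4] = 1; L2[1][5] = 50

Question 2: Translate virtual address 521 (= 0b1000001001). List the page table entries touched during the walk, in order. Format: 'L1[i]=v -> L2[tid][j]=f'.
Answer: L1[4]=1 -> L2[1][0]=91

Derivation:
vaddr = 521 = 0b1000001001
Split: l1_idx=4, l2_idx=0, offset=9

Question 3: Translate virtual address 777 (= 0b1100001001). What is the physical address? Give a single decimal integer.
Answer: 1225

Derivation:
vaddr = 777 = 0b1100001001
Split: l1_idx=6, l2_idx=0, offset=9
L1[6] = 0
L2[0][0] = 76
paddr = 76 * 16 + 9 = 1225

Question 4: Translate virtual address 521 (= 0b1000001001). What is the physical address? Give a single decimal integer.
vaddr = 521 = 0b1000001001
Split: l1_idx=4, l2_idx=0, offset=9
L1[4] = 1
L2[1][0] = 91
paddr = 91 * 16 + 9 = 1465

Answer: 1465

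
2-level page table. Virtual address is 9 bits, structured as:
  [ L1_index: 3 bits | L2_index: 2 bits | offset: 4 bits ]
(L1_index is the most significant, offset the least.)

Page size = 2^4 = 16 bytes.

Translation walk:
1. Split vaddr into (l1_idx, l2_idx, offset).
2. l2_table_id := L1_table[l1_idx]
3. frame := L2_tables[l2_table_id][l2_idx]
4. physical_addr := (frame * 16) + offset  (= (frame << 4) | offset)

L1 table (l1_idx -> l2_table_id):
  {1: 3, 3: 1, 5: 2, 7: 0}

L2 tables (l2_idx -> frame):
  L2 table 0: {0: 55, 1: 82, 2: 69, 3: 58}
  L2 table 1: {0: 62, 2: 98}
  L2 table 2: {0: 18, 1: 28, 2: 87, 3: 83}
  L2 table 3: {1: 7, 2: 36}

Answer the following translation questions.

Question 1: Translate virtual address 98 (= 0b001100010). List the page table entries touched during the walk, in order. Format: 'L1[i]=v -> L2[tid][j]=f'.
Answer: L1[1]=3 -> L2[3][2]=36

Derivation:
vaddr = 98 = 0b001100010
Split: l1_idx=1, l2_idx=2, offset=2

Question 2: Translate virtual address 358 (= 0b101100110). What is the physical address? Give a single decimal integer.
Answer: 1398

Derivation:
vaddr = 358 = 0b101100110
Split: l1_idx=5, l2_idx=2, offset=6
L1[5] = 2
L2[2][2] = 87
paddr = 87 * 16 + 6 = 1398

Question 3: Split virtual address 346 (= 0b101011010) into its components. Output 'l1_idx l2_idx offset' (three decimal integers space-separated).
vaddr = 346 = 0b101011010
  top 3 bits -> l1_idx = 5
  next 2 bits -> l2_idx = 1
  bottom 4 bits -> offset = 10

Answer: 5 1 10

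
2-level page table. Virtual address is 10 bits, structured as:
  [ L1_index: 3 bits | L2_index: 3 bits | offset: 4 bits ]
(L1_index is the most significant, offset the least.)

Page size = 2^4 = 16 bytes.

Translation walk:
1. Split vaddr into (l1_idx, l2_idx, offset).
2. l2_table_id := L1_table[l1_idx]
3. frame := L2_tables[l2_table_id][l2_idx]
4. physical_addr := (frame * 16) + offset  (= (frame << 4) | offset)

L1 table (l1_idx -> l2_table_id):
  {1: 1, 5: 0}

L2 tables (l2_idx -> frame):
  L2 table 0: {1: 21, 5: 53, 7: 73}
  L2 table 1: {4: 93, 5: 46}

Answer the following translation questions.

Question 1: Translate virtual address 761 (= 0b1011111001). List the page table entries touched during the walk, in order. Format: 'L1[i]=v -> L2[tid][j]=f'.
Answer: L1[5]=0 -> L2[0][7]=73

Derivation:
vaddr = 761 = 0b1011111001
Split: l1_idx=5, l2_idx=7, offset=9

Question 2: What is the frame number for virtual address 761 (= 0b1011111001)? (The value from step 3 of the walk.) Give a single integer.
vaddr = 761: l1_idx=5, l2_idx=7
L1[5] = 0; L2[0][7] = 73

Answer: 73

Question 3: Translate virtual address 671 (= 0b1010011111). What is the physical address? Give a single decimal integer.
vaddr = 671 = 0b1010011111
Split: l1_idx=5, l2_idx=1, offset=15
L1[5] = 0
L2[0][1] = 21
paddr = 21 * 16 + 15 = 351

Answer: 351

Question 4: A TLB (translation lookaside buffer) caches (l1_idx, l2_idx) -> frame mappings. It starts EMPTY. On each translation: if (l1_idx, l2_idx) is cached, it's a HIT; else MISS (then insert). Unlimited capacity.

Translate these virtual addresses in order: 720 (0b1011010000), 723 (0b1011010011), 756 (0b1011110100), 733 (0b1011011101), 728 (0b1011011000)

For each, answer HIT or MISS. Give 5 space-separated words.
Answer: MISS HIT MISS HIT HIT

Derivation:
vaddr=720: (5,5) not in TLB -> MISS, insert
vaddr=723: (5,5) in TLB -> HIT
vaddr=756: (5,7) not in TLB -> MISS, insert
vaddr=733: (5,5) in TLB -> HIT
vaddr=728: (5,5) in TLB -> HIT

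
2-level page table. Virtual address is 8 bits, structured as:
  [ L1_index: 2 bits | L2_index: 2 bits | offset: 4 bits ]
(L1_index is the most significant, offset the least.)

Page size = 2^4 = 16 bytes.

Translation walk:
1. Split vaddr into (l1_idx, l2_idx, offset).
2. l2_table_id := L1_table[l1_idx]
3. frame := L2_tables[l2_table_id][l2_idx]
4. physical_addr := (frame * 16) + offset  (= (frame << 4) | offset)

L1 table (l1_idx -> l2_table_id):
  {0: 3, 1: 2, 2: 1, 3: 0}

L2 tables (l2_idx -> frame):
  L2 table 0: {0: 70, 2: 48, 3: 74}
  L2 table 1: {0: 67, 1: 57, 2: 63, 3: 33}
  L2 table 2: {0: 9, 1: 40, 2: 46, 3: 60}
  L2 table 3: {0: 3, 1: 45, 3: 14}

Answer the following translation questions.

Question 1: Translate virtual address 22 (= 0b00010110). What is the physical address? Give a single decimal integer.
vaddr = 22 = 0b00010110
Split: l1_idx=0, l2_idx=1, offset=6
L1[0] = 3
L2[3][1] = 45
paddr = 45 * 16 + 6 = 726

Answer: 726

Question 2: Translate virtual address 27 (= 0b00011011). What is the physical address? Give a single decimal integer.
vaddr = 27 = 0b00011011
Split: l1_idx=0, l2_idx=1, offset=11
L1[0] = 3
L2[3][1] = 45
paddr = 45 * 16 + 11 = 731

Answer: 731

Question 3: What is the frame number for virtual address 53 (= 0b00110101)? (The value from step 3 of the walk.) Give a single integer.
vaddr = 53: l1_idx=0, l2_idx=3
L1[0] = 3; L2[3][3] = 14

Answer: 14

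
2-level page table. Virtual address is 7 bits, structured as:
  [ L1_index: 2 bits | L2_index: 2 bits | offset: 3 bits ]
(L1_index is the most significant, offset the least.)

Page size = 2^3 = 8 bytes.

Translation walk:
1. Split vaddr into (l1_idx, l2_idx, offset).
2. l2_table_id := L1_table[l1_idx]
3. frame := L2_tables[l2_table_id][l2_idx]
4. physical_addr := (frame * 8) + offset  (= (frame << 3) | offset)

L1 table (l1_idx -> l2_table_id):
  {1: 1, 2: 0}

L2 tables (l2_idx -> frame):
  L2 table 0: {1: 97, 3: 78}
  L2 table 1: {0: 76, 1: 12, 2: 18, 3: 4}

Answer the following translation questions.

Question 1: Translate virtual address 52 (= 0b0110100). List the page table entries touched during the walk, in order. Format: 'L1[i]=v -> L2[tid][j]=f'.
vaddr = 52 = 0b0110100
Split: l1_idx=1, l2_idx=2, offset=4

Answer: L1[1]=1 -> L2[1][2]=18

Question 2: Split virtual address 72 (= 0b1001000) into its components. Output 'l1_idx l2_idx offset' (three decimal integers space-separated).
Answer: 2 1 0

Derivation:
vaddr = 72 = 0b1001000
  top 2 bits -> l1_idx = 2
  next 2 bits -> l2_idx = 1
  bottom 3 bits -> offset = 0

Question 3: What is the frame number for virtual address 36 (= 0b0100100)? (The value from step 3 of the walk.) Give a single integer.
vaddr = 36: l1_idx=1, l2_idx=0
L1[1] = 1; L2[1][0] = 76

Answer: 76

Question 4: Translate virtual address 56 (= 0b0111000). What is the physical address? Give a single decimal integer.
Answer: 32

Derivation:
vaddr = 56 = 0b0111000
Split: l1_idx=1, l2_idx=3, offset=0
L1[1] = 1
L2[1][3] = 4
paddr = 4 * 8 + 0 = 32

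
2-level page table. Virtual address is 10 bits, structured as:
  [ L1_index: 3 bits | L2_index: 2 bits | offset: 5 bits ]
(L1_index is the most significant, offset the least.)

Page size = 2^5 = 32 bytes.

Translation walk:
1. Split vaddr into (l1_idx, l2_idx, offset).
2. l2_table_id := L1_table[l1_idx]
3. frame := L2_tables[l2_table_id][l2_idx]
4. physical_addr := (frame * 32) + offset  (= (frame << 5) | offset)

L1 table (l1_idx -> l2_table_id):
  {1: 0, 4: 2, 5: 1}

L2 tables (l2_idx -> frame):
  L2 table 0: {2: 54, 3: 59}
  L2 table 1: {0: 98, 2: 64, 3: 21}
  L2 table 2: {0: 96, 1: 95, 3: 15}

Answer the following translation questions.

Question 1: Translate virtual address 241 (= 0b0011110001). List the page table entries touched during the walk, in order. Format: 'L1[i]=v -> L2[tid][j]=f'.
Answer: L1[1]=0 -> L2[0][3]=59

Derivation:
vaddr = 241 = 0b0011110001
Split: l1_idx=1, l2_idx=3, offset=17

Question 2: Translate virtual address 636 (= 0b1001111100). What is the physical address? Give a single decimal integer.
vaddr = 636 = 0b1001111100
Split: l1_idx=4, l2_idx=3, offset=28
L1[4] = 2
L2[2][3] = 15
paddr = 15 * 32 + 28 = 508

Answer: 508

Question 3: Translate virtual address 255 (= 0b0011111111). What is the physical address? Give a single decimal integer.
Answer: 1919

Derivation:
vaddr = 255 = 0b0011111111
Split: l1_idx=1, l2_idx=3, offset=31
L1[1] = 0
L2[0][3] = 59
paddr = 59 * 32 + 31 = 1919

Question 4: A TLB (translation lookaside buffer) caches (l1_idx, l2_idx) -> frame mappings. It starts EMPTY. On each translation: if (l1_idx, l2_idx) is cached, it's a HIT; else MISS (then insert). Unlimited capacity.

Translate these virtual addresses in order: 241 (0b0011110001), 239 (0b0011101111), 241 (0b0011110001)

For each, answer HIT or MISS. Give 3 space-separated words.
vaddr=241: (1,3) not in TLB -> MISS, insert
vaddr=239: (1,3) in TLB -> HIT
vaddr=241: (1,3) in TLB -> HIT

Answer: MISS HIT HIT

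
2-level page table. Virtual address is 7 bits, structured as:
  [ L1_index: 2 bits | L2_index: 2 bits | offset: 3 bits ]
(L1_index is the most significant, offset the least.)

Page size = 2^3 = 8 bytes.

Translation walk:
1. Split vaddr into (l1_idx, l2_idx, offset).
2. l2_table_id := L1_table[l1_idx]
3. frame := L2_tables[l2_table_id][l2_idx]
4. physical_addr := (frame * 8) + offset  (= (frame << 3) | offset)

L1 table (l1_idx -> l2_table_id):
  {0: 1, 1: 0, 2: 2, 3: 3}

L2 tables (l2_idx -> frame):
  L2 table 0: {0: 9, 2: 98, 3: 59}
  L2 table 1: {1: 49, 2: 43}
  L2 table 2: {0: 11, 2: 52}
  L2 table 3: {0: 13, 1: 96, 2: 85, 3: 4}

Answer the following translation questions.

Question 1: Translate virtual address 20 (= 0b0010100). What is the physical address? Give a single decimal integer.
vaddr = 20 = 0b0010100
Split: l1_idx=0, l2_idx=2, offset=4
L1[0] = 1
L2[1][2] = 43
paddr = 43 * 8 + 4 = 348

Answer: 348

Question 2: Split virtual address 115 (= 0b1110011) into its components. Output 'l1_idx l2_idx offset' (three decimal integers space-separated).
vaddr = 115 = 0b1110011
  top 2 bits -> l1_idx = 3
  next 2 bits -> l2_idx = 2
  bottom 3 bits -> offset = 3

Answer: 3 2 3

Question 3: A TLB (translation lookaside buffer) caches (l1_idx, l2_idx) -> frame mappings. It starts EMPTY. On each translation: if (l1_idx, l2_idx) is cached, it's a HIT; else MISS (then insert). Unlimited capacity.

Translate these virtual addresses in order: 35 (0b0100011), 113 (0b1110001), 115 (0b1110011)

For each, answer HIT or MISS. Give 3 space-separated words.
Answer: MISS MISS HIT

Derivation:
vaddr=35: (1,0) not in TLB -> MISS, insert
vaddr=113: (3,2) not in TLB -> MISS, insert
vaddr=115: (3,2) in TLB -> HIT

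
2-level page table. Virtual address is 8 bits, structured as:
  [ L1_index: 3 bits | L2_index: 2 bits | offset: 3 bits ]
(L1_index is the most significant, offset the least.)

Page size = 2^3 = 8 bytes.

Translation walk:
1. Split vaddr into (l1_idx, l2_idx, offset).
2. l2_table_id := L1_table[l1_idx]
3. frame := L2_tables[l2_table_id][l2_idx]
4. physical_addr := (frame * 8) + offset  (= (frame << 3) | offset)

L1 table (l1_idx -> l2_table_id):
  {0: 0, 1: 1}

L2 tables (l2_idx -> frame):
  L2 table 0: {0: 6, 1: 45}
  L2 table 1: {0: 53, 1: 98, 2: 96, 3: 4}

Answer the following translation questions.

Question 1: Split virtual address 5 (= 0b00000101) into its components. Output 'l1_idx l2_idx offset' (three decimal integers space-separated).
Answer: 0 0 5

Derivation:
vaddr = 5 = 0b00000101
  top 3 bits -> l1_idx = 0
  next 2 bits -> l2_idx = 0
  bottom 3 bits -> offset = 5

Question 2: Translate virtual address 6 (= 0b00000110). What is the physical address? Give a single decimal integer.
Answer: 54

Derivation:
vaddr = 6 = 0b00000110
Split: l1_idx=0, l2_idx=0, offset=6
L1[0] = 0
L2[0][0] = 6
paddr = 6 * 8 + 6 = 54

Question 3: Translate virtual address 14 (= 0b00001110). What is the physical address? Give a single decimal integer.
vaddr = 14 = 0b00001110
Split: l1_idx=0, l2_idx=1, offset=6
L1[0] = 0
L2[0][1] = 45
paddr = 45 * 8 + 6 = 366

Answer: 366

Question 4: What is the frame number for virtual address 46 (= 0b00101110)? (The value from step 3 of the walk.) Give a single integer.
Answer: 98

Derivation:
vaddr = 46: l1_idx=1, l2_idx=1
L1[1] = 1; L2[1][1] = 98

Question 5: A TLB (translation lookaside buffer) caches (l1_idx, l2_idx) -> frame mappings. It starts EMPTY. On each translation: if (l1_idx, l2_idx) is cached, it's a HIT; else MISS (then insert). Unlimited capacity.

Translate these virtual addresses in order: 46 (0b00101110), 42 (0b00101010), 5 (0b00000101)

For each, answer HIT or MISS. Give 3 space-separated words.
vaddr=46: (1,1) not in TLB -> MISS, insert
vaddr=42: (1,1) in TLB -> HIT
vaddr=5: (0,0) not in TLB -> MISS, insert

Answer: MISS HIT MISS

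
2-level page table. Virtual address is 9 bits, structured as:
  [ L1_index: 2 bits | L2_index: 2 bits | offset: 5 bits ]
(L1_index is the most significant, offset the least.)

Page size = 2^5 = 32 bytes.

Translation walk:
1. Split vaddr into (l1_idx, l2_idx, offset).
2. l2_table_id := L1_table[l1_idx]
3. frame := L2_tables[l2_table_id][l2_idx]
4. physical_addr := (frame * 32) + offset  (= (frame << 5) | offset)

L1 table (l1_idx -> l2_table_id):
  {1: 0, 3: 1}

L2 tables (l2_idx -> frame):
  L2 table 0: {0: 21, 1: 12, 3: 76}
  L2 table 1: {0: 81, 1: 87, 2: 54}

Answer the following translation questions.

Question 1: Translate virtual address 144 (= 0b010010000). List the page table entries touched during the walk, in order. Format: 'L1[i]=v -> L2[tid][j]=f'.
Answer: L1[1]=0 -> L2[0][0]=21

Derivation:
vaddr = 144 = 0b010010000
Split: l1_idx=1, l2_idx=0, offset=16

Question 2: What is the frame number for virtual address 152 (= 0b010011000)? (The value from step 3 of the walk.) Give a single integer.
vaddr = 152: l1_idx=1, l2_idx=0
L1[1] = 0; L2[0][0] = 21

Answer: 21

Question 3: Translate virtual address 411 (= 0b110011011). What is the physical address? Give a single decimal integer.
Answer: 2619

Derivation:
vaddr = 411 = 0b110011011
Split: l1_idx=3, l2_idx=0, offset=27
L1[3] = 1
L2[1][0] = 81
paddr = 81 * 32 + 27 = 2619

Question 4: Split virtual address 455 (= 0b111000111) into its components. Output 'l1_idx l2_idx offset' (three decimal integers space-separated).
vaddr = 455 = 0b111000111
  top 2 bits -> l1_idx = 3
  next 2 bits -> l2_idx = 2
  bottom 5 bits -> offset = 7

Answer: 3 2 7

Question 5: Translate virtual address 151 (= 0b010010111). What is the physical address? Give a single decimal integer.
Answer: 695

Derivation:
vaddr = 151 = 0b010010111
Split: l1_idx=1, l2_idx=0, offset=23
L1[1] = 0
L2[0][0] = 21
paddr = 21 * 32 + 23 = 695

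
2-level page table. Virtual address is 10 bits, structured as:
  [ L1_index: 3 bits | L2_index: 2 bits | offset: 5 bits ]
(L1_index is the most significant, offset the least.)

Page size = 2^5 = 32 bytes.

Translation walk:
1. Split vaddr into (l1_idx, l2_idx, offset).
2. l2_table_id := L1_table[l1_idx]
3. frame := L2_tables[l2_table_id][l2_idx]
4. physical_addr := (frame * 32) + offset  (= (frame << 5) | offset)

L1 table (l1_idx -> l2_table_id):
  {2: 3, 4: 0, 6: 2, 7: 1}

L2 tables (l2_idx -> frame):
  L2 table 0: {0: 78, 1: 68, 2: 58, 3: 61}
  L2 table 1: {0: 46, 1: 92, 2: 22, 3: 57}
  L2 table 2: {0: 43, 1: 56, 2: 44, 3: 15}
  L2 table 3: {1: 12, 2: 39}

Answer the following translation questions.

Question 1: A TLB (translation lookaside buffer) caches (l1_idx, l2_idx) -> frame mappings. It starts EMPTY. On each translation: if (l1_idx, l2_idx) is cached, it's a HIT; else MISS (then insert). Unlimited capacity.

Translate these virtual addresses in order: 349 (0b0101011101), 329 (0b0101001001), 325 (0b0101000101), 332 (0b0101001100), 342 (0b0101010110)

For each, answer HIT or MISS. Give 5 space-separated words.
Answer: MISS HIT HIT HIT HIT

Derivation:
vaddr=349: (2,2) not in TLB -> MISS, insert
vaddr=329: (2,2) in TLB -> HIT
vaddr=325: (2,2) in TLB -> HIT
vaddr=332: (2,2) in TLB -> HIT
vaddr=342: (2,2) in TLB -> HIT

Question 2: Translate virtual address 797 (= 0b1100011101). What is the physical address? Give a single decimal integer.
vaddr = 797 = 0b1100011101
Split: l1_idx=6, l2_idx=0, offset=29
L1[6] = 2
L2[2][0] = 43
paddr = 43 * 32 + 29 = 1405

Answer: 1405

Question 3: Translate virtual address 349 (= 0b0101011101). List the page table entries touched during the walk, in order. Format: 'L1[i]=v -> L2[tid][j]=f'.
vaddr = 349 = 0b0101011101
Split: l1_idx=2, l2_idx=2, offset=29

Answer: L1[2]=3 -> L2[3][2]=39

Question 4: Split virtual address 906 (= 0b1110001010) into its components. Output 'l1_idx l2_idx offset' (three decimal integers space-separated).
Answer: 7 0 10

Derivation:
vaddr = 906 = 0b1110001010
  top 3 bits -> l1_idx = 7
  next 2 bits -> l2_idx = 0
  bottom 5 bits -> offset = 10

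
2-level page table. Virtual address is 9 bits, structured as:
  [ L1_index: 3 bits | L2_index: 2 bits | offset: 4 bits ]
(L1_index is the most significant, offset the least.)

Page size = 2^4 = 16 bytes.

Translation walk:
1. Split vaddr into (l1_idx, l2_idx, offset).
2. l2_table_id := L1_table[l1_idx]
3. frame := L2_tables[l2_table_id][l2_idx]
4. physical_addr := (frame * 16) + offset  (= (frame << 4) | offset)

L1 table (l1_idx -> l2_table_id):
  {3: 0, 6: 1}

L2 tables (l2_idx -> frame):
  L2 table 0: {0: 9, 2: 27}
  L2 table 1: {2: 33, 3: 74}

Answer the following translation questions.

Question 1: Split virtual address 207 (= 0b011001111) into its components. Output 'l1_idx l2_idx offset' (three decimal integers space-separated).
vaddr = 207 = 0b011001111
  top 3 bits -> l1_idx = 3
  next 2 bits -> l2_idx = 0
  bottom 4 bits -> offset = 15

Answer: 3 0 15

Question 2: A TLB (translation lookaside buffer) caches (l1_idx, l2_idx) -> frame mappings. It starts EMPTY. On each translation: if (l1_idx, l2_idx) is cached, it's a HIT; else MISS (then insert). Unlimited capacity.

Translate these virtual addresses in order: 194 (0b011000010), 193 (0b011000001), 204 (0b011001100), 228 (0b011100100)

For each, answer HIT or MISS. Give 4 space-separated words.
Answer: MISS HIT HIT MISS

Derivation:
vaddr=194: (3,0) not in TLB -> MISS, insert
vaddr=193: (3,0) in TLB -> HIT
vaddr=204: (3,0) in TLB -> HIT
vaddr=228: (3,2) not in TLB -> MISS, insert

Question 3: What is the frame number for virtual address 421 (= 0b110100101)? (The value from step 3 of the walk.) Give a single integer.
Answer: 33

Derivation:
vaddr = 421: l1_idx=6, l2_idx=2
L1[6] = 1; L2[1][2] = 33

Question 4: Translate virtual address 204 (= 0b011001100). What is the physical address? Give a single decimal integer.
vaddr = 204 = 0b011001100
Split: l1_idx=3, l2_idx=0, offset=12
L1[3] = 0
L2[0][0] = 9
paddr = 9 * 16 + 12 = 156

Answer: 156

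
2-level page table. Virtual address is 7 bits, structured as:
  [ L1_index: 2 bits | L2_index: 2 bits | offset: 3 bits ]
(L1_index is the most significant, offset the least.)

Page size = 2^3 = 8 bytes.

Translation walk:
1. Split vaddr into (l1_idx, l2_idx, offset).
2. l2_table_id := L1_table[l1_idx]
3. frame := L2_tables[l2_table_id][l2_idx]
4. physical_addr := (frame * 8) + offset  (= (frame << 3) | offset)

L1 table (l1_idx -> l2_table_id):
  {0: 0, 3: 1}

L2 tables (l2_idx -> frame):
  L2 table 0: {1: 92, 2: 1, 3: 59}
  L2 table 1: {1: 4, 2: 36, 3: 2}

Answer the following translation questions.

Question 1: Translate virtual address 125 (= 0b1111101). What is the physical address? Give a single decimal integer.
vaddr = 125 = 0b1111101
Split: l1_idx=3, l2_idx=3, offset=5
L1[3] = 1
L2[1][3] = 2
paddr = 2 * 8 + 5 = 21

Answer: 21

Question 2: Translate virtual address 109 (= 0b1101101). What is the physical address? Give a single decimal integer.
vaddr = 109 = 0b1101101
Split: l1_idx=3, l2_idx=1, offset=5
L1[3] = 1
L2[1][1] = 4
paddr = 4 * 8 + 5 = 37

Answer: 37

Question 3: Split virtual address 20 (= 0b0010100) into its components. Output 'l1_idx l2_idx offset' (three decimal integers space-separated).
vaddr = 20 = 0b0010100
  top 2 bits -> l1_idx = 0
  next 2 bits -> l2_idx = 2
  bottom 3 bits -> offset = 4

Answer: 0 2 4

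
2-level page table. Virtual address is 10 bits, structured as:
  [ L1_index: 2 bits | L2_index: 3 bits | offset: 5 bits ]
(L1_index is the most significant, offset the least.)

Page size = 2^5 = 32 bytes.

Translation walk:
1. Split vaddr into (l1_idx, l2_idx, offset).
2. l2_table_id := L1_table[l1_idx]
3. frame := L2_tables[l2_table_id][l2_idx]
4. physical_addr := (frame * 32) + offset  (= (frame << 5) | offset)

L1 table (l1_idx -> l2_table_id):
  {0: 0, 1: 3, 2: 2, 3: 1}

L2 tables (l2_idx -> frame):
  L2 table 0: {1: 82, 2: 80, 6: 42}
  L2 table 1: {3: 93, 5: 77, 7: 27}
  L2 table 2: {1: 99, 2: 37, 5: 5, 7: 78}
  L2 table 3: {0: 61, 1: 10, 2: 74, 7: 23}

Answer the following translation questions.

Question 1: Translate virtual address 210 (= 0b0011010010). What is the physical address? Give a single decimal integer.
Answer: 1362

Derivation:
vaddr = 210 = 0b0011010010
Split: l1_idx=0, l2_idx=6, offset=18
L1[0] = 0
L2[0][6] = 42
paddr = 42 * 32 + 18 = 1362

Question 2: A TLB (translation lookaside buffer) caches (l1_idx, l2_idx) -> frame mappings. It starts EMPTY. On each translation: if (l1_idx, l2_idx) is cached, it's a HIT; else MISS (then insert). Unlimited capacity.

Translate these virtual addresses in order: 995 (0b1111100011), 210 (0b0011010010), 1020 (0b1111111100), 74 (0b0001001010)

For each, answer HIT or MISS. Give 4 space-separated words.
vaddr=995: (3,7) not in TLB -> MISS, insert
vaddr=210: (0,6) not in TLB -> MISS, insert
vaddr=1020: (3,7) in TLB -> HIT
vaddr=74: (0,2) not in TLB -> MISS, insert

Answer: MISS MISS HIT MISS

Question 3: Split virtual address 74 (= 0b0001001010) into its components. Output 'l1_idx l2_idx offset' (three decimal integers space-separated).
Answer: 0 2 10

Derivation:
vaddr = 74 = 0b0001001010
  top 2 bits -> l1_idx = 0
  next 3 bits -> l2_idx = 2
  bottom 5 bits -> offset = 10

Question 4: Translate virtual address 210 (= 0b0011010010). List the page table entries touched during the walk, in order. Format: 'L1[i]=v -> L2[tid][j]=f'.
Answer: L1[0]=0 -> L2[0][6]=42

Derivation:
vaddr = 210 = 0b0011010010
Split: l1_idx=0, l2_idx=6, offset=18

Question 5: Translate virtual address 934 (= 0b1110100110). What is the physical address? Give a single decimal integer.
vaddr = 934 = 0b1110100110
Split: l1_idx=3, l2_idx=5, offset=6
L1[3] = 1
L2[1][5] = 77
paddr = 77 * 32 + 6 = 2470

Answer: 2470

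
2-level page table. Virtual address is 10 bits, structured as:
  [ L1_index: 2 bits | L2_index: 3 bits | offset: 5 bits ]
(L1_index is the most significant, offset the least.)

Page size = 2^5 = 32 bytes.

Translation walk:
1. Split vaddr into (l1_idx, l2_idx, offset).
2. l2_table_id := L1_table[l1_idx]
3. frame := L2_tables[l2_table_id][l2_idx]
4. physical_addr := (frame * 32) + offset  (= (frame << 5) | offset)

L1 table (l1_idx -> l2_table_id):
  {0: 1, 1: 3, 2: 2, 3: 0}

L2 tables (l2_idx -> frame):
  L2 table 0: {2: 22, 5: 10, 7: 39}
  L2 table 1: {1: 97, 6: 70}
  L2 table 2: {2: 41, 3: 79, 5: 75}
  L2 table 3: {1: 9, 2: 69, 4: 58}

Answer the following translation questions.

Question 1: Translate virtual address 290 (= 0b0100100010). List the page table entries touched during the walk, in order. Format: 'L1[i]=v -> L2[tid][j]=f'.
Answer: L1[1]=3 -> L2[3][1]=9

Derivation:
vaddr = 290 = 0b0100100010
Split: l1_idx=1, l2_idx=1, offset=2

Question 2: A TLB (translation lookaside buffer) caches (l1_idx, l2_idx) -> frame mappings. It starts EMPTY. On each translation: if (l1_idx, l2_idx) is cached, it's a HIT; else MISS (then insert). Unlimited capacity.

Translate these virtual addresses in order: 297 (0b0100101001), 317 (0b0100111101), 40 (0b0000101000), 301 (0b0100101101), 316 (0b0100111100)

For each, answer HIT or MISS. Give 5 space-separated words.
vaddr=297: (1,1) not in TLB -> MISS, insert
vaddr=317: (1,1) in TLB -> HIT
vaddr=40: (0,1) not in TLB -> MISS, insert
vaddr=301: (1,1) in TLB -> HIT
vaddr=316: (1,1) in TLB -> HIT

Answer: MISS HIT MISS HIT HIT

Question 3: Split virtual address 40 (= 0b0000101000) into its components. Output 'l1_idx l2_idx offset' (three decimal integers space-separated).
Answer: 0 1 8

Derivation:
vaddr = 40 = 0b0000101000
  top 2 bits -> l1_idx = 0
  next 3 bits -> l2_idx = 1
  bottom 5 bits -> offset = 8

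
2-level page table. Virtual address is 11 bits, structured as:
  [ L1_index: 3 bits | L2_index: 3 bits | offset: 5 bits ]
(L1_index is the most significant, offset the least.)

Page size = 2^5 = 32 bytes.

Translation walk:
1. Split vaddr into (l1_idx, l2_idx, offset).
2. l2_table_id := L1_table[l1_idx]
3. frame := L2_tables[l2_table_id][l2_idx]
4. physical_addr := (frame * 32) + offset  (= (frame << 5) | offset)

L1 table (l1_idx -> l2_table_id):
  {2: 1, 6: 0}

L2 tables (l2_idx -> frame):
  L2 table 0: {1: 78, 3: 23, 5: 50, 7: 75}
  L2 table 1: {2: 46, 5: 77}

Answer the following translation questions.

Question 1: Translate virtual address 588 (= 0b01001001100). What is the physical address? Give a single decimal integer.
Answer: 1484

Derivation:
vaddr = 588 = 0b01001001100
Split: l1_idx=2, l2_idx=2, offset=12
L1[2] = 1
L2[1][2] = 46
paddr = 46 * 32 + 12 = 1484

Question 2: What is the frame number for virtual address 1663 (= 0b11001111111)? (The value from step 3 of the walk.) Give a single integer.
Answer: 23

Derivation:
vaddr = 1663: l1_idx=6, l2_idx=3
L1[6] = 0; L2[0][3] = 23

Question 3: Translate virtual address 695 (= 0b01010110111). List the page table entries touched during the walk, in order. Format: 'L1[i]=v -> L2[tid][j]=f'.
vaddr = 695 = 0b01010110111
Split: l1_idx=2, l2_idx=5, offset=23

Answer: L1[2]=1 -> L2[1][5]=77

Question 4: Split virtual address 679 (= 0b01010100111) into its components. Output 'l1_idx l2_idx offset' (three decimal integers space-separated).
vaddr = 679 = 0b01010100111
  top 3 bits -> l1_idx = 2
  next 3 bits -> l2_idx = 5
  bottom 5 bits -> offset = 7

Answer: 2 5 7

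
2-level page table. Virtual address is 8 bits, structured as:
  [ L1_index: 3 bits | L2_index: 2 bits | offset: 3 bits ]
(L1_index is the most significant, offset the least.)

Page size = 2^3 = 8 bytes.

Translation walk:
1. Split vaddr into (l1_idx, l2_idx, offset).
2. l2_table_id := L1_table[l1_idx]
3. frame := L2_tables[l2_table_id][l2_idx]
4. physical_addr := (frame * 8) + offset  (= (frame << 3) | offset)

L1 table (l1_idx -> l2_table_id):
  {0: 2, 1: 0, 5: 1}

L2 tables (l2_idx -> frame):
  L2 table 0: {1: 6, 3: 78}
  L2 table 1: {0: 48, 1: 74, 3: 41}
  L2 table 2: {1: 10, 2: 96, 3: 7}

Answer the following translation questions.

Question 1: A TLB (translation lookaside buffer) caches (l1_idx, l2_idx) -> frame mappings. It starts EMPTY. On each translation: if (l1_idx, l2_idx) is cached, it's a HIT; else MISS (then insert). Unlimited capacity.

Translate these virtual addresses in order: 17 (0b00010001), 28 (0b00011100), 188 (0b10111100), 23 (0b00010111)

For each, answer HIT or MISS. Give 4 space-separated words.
Answer: MISS MISS MISS HIT

Derivation:
vaddr=17: (0,2) not in TLB -> MISS, insert
vaddr=28: (0,3) not in TLB -> MISS, insert
vaddr=188: (5,3) not in TLB -> MISS, insert
vaddr=23: (0,2) in TLB -> HIT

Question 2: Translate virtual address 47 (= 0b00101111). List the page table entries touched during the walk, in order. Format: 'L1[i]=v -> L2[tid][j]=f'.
vaddr = 47 = 0b00101111
Split: l1_idx=1, l2_idx=1, offset=7

Answer: L1[1]=0 -> L2[0][1]=6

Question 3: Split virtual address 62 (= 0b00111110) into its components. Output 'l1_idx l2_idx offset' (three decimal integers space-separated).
Answer: 1 3 6

Derivation:
vaddr = 62 = 0b00111110
  top 3 bits -> l1_idx = 1
  next 2 bits -> l2_idx = 3
  bottom 3 bits -> offset = 6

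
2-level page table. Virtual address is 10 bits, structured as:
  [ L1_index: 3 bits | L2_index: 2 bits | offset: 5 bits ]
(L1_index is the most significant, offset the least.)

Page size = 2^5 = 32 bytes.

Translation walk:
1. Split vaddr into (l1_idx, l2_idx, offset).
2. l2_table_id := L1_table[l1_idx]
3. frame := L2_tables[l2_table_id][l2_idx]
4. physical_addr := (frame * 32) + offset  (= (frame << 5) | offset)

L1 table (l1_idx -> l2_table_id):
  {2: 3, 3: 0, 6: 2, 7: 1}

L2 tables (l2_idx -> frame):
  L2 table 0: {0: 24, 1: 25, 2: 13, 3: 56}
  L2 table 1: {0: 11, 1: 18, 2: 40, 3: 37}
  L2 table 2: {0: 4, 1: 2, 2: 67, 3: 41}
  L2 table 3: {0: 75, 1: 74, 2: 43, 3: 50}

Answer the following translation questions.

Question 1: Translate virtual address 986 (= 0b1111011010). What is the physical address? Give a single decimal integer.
vaddr = 986 = 0b1111011010
Split: l1_idx=7, l2_idx=2, offset=26
L1[7] = 1
L2[1][2] = 40
paddr = 40 * 32 + 26 = 1306

Answer: 1306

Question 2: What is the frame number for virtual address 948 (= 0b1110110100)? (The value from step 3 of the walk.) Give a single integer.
vaddr = 948: l1_idx=7, l2_idx=1
L1[7] = 1; L2[1][1] = 18

Answer: 18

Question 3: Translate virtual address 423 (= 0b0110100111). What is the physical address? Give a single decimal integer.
Answer: 807

Derivation:
vaddr = 423 = 0b0110100111
Split: l1_idx=3, l2_idx=1, offset=7
L1[3] = 0
L2[0][1] = 25
paddr = 25 * 32 + 7 = 807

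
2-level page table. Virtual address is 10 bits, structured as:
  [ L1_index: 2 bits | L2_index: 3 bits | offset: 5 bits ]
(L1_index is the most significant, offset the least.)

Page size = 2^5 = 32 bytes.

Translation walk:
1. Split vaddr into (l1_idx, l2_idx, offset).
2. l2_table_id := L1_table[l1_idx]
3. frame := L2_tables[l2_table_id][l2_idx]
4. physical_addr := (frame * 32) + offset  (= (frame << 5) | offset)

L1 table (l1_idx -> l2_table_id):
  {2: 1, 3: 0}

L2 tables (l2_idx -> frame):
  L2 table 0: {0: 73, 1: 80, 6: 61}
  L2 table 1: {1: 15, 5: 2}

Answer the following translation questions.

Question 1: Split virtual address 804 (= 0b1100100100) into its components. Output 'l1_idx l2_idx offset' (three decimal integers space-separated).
vaddr = 804 = 0b1100100100
  top 2 bits -> l1_idx = 3
  next 3 bits -> l2_idx = 1
  bottom 5 bits -> offset = 4

Answer: 3 1 4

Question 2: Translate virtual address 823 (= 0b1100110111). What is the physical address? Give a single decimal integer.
Answer: 2583

Derivation:
vaddr = 823 = 0b1100110111
Split: l1_idx=3, l2_idx=1, offset=23
L1[3] = 0
L2[0][1] = 80
paddr = 80 * 32 + 23 = 2583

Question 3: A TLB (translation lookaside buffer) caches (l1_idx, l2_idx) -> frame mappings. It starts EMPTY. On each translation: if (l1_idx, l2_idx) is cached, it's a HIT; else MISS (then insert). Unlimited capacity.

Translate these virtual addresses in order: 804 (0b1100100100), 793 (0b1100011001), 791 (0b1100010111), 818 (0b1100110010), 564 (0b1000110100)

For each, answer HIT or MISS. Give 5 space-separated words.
Answer: MISS MISS HIT HIT MISS

Derivation:
vaddr=804: (3,1) not in TLB -> MISS, insert
vaddr=793: (3,0) not in TLB -> MISS, insert
vaddr=791: (3,0) in TLB -> HIT
vaddr=818: (3,1) in TLB -> HIT
vaddr=564: (2,1) not in TLB -> MISS, insert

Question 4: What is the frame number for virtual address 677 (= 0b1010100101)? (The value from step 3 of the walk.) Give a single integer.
Answer: 2

Derivation:
vaddr = 677: l1_idx=2, l2_idx=5
L1[2] = 1; L2[1][5] = 2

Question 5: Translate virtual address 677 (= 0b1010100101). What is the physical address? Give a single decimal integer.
vaddr = 677 = 0b1010100101
Split: l1_idx=2, l2_idx=5, offset=5
L1[2] = 1
L2[1][5] = 2
paddr = 2 * 32 + 5 = 69

Answer: 69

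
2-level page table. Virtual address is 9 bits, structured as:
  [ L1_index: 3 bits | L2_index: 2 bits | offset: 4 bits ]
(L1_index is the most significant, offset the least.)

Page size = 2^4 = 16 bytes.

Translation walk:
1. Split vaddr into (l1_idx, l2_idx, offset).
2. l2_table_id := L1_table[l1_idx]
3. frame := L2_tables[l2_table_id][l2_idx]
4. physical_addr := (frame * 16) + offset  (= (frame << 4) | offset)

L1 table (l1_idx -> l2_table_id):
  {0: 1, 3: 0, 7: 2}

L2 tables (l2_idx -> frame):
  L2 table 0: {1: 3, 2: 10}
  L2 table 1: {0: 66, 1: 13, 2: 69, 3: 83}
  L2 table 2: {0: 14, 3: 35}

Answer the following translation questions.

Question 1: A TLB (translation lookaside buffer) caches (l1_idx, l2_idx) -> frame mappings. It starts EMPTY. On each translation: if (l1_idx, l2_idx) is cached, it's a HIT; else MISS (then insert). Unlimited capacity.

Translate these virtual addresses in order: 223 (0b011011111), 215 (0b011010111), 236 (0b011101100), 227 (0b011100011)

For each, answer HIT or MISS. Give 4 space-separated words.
vaddr=223: (3,1) not in TLB -> MISS, insert
vaddr=215: (3,1) in TLB -> HIT
vaddr=236: (3,2) not in TLB -> MISS, insert
vaddr=227: (3,2) in TLB -> HIT

Answer: MISS HIT MISS HIT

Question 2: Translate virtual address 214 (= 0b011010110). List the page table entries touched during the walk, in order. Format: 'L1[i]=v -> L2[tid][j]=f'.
vaddr = 214 = 0b011010110
Split: l1_idx=3, l2_idx=1, offset=6

Answer: L1[3]=0 -> L2[0][1]=3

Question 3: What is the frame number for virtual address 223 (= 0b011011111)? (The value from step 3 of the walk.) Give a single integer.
Answer: 3

Derivation:
vaddr = 223: l1_idx=3, l2_idx=1
L1[3] = 0; L2[0][1] = 3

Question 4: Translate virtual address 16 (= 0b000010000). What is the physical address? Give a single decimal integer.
Answer: 208

Derivation:
vaddr = 16 = 0b000010000
Split: l1_idx=0, l2_idx=1, offset=0
L1[0] = 1
L2[1][1] = 13
paddr = 13 * 16 + 0 = 208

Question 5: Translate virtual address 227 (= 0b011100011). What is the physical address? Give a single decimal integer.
Answer: 163

Derivation:
vaddr = 227 = 0b011100011
Split: l1_idx=3, l2_idx=2, offset=3
L1[3] = 0
L2[0][2] = 10
paddr = 10 * 16 + 3 = 163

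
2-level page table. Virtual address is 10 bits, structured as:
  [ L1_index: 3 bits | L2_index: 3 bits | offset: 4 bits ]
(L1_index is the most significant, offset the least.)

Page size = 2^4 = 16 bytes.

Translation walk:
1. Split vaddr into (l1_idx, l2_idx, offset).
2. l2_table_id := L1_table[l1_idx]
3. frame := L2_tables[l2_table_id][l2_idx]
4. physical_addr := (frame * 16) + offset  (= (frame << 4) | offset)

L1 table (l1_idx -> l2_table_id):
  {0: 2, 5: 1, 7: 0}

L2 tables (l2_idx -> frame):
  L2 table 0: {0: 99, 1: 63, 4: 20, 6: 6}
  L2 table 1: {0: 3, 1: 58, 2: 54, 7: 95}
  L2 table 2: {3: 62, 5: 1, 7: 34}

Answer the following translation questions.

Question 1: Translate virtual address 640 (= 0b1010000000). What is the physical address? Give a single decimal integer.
Answer: 48

Derivation:
vaddr = 640 = 0b1010000000
Split: l1_idx=5, l2_idx=0, offset=0
L1[5] = 1
L2[1][0] = 3
paddr = 3 * 16 + 0 = 48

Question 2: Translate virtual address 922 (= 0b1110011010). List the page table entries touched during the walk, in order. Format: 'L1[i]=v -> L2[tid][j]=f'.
vaddr = 922 = 0b1110011010
Split: l1_idx=7, l2_idx=1, offset=10

Answer: L1[7]=0 -> L2[0][1]=63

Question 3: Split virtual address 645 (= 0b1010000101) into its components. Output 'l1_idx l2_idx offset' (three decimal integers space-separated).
Answer: 5 0 5

Derivation:
vaddr = 645 = 0b1010000101
  top 3 bits -> l1_idx = 5
  next 3 bits -> l2_idx = 0
  bottom 4 bits -> offset = 5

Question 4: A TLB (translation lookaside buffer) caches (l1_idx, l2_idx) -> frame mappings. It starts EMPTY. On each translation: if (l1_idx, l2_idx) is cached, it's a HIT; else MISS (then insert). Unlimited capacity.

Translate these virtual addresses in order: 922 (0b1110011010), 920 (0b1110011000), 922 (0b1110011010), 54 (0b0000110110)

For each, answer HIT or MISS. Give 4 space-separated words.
vaddr=922: (7,1) not in TLB -> MISS, insert
vaddr=920: (7,1) in TLB -> HIT
vaddr=922: (7,1) in TLB -> HIT
vaddr=54: (0,3) not in TLB -> MISS, insert

Answer: MISS HIT HIT MISS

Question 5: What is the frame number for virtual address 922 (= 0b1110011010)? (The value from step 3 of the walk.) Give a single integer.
Answer: 63

Derivation:
vaddr = 922: l1_idx=7, l2_idx=1
L1[7] = 0; L2[0][1] = 63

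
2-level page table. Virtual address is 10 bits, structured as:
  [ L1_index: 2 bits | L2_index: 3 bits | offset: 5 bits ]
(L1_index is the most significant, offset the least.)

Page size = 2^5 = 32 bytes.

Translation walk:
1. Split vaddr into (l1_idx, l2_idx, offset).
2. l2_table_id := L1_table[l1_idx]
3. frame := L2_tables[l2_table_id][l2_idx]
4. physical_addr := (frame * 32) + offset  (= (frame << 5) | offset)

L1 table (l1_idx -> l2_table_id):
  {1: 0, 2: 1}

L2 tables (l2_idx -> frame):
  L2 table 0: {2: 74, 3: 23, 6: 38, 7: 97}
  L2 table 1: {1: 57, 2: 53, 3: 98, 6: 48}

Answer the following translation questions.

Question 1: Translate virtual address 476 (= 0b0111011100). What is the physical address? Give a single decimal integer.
Answer: 1244

Derivation:
vaddr = 476 = 0b0111011100
Split: l1_idx=1, l2_idx=6, offset=28
L1[1] = 0
L2[0][6] = 38
paddr = 38 * 32 + 28 = 1244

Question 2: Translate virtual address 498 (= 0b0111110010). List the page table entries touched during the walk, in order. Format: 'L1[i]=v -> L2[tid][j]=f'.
vaddr = 498 = 0b0111110010
Split: l1_idx=1, l2_idx=7, offset=18

Answer: L1[1]=0 -> L2[0][7]=97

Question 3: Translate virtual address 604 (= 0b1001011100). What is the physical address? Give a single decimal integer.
Answer: 1724

Derivation:
vaddr = 604 = 0b1001011100
Split: l1_idx=2, l2_idx=2, offset=28
L1[2] = 1
L2[1][2] = 53
paddr = 53 * 32 + 28 = 1724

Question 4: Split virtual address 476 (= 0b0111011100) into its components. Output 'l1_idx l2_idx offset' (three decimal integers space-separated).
Answer: 1 6 28

Derivation:
vaddr = 476 = 0b0111011100
  top 2 bits -> l1_idx = 1
  next 3 bits -> l2_idx = 6
  bottom 5 bits -> offset = 28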